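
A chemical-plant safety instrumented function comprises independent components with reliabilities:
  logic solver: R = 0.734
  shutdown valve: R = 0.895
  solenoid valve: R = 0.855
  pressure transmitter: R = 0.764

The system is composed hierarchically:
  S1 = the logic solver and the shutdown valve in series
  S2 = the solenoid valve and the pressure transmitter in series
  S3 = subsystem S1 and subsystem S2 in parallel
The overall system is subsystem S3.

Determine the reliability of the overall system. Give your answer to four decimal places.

Series (logic solver and shutdown valve): 0.734000 × 0.895000 = 0.656930
Series (solenoid valve and pressure transmitter): 0.855000 × 0.764000 = 0.653220
Parallel ([0.656930] and [0.653220]): 1 − (1 − 0.656930)(1 − 0.653220) = 0.8810

0.8810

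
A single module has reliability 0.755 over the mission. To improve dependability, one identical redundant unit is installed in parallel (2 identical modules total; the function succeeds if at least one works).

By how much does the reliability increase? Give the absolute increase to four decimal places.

R_before = 0.755
R_after = 1 − (1 − 0.755)^2 = 0.9400
ΔR = 0.9400 − 0.755 = 0.1850

0.1850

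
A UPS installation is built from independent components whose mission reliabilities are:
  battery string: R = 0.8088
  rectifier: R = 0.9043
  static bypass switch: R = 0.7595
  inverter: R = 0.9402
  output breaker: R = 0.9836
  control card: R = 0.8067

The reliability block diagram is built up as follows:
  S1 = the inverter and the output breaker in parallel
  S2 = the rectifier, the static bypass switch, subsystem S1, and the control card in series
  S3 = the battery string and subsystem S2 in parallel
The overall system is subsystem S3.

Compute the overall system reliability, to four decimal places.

0.9146

Parallel (inverter and output breaker): 1 − (1 − 0.940200)(1 − 0.983600) = 0.999019
Series (rectifier, static bypass switch, [0.999019], and control card): 0.904300 × 0.759500 × 0.999019 × 0.806700 = 0.553511
Parallel (battery string and [0.553511]): 1 − (1 − 0.808800)(1 − 0.553511) = 0.9146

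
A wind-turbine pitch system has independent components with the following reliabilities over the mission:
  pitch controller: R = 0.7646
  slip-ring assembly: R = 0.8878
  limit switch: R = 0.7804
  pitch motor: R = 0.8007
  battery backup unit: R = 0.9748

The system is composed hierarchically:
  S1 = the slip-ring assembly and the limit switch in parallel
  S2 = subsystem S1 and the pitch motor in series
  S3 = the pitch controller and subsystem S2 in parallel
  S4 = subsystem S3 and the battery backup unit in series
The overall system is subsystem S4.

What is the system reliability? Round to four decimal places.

Parallel (slip-ring assembly and limit switch): 1 − (1 − 0.887800)(1 − 0.780400) = 0.975361
Series ([0.975361] and pitch motor): 0.975361 × 0.800700 = 0.780972
Parallel (pitch controller and [0.780972]): 1 − (1 − 0.764600)(1 − 0.780972) = 0.948441
Series ([0.948441] and battery backup unit): 0.948441 × 0.974800 = 0.9245

0.9245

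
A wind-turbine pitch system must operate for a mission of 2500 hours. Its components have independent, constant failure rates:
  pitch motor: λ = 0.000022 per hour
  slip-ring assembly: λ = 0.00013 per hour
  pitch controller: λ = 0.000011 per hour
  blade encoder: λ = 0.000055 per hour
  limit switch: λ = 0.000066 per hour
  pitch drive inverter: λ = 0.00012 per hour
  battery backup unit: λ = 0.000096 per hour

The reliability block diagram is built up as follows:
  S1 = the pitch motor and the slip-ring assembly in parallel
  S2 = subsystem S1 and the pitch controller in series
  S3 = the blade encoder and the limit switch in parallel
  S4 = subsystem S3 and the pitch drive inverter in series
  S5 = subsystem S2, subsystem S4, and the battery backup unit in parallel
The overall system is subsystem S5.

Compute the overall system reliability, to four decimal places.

R(pitch motor) = exp(−0.000022 × 2500) = 0.946485
R(slip-ring assembly) = exp(−0.00013 × 2500) = 0.722527
R(pitch controller) = exp(−0.000011 × 2500) = 0.972875
R(blade encoder) = exp(−0.000055 × 2500) = 0.871534
R(limit switch) = exp(−0.000066 × 2500) = 0.847894
R(pitch drive inverter) = exp(−0.00012 × 2500) = 0.740818
R(battery backup unit) = exp(−0.000096 × 2500) = 0.786628
Parallel (pitch motor and slip-ring assembly): 1 − (1 − 0.946485)(1 − 0.722527) = 0.985151
Series ([0.985151] and pitch controller): 0.985151 × 0.972875 = 0.958429
Parallel (blade encoder and limit switch): 1 − (1 − 0.871534)(1 − 0.847894) = 0.980460
Series ([0.980460] and pitch drive inverter): 0.980460 × 0.740818 = 0.726342
Parallel ([0.958429], [0.726342], and battery backup unit): 1 − (1 − 0.958429)(1 − 0.726342)(1 − 0.786628) = 0.9976

0.9976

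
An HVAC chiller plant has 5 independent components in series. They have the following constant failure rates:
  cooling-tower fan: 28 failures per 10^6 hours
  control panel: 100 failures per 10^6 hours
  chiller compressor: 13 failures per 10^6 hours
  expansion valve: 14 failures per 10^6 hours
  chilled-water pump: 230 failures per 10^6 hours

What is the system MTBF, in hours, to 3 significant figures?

Series of exponential components: λ_sys = Σ λ_i
λ_sys = 0.000028 + 0.00010 + 0.000013 + 0.000014 + 0.00023 = 3.8500e-04 /h
MTBF = 1 / λ_sys = 2600 h

2600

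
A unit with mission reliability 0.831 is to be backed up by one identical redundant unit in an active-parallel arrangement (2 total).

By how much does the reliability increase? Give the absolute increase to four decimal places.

0.1404

R_before = 0.831
R_after = 1 − (1 − 0.831)^2 = 0.9714
ΔR = 0.9714 − 0.831 = 0.1404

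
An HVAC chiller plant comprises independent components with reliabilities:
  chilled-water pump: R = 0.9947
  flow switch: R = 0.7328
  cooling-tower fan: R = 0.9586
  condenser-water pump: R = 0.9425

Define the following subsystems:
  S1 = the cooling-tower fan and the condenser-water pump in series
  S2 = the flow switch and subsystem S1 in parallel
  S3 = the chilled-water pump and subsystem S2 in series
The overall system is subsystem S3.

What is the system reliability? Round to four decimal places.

Series (cooling-tower fan and condenser-water pump): 0.958600 × 0.942500 = 0.903481
Parallel (flow switch and [0.903481]): 1 − (1 − 0.732800)(1 − 0.903481) = 0.974210
Series (chilled-water pump and [0.974210]): 0.994700 × 0.974210 = 0.9690

0.9690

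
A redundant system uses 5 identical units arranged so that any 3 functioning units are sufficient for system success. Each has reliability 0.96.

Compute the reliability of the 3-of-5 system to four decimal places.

0.9994

R = Σ_{i=3}^{5} C(5,i) p^i (1−p)^{5−i} with p = 0.96
C(5,3)·0.96^3·0.04^2 = 0.014156
C(5,4)·0.96^4·0.04^1 = 0.169869
C(5,5)·0.96^5·0.04^0 = 0.815373
Sum = 0.9994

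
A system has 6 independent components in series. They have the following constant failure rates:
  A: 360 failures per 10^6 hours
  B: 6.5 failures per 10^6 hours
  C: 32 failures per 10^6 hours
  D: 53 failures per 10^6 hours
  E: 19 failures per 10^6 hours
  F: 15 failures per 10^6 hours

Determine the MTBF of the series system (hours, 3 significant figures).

2060

Series of exponential components: λ_sys = Σ λ_i
λ_sys = 0.00036 + 0.0000065 + 0.000032 + 0.000053 + 0.000019 + 0.000015 = 4.8550e-04 /h
MTBF = 1 / λ_sys = 2060 h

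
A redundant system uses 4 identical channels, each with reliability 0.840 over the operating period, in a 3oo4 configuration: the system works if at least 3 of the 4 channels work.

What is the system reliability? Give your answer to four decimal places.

R = Σ_{i=3}^{4} C(4,i) p^i (1−p)^{4−i} with p = 0.840
C(4,3)·0.840^3·0.160^1 = 0.379331
C(4,4)·0.840^4·0.160^0 = 0.497871
Sum = 0.8772

0.8772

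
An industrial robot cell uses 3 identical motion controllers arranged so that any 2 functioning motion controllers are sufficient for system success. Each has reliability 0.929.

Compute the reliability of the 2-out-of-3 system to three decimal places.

R = Σ_{i=2}^{3} C(3,i) p^i (1−p)^{3−i} with p = 0.929
C(3,2)·0.929^2·0.071^1 = 0.18383
C(3,3)·0.929^3·0.071^0 = 0.80177
Sum = 0.986

0.986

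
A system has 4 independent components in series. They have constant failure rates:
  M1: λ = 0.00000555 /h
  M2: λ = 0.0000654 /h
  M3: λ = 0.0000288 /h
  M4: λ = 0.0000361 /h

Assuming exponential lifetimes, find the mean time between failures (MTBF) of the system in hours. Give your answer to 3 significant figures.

Series of exponential components: λ_sys = Σ λ_i
λ_sys = 0.00000555 + 0.0000654 + 0.0000288 + 0.0000361 = 1.3585e-04 /h
MTBF = 1 / λ_sys = 7360 h

7360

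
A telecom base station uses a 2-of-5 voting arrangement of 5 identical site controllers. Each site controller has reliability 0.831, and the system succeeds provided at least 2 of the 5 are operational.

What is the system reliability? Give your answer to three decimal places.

R = Σ_{i=2}^{5} C(5,i) p^i (1−p)^{5−i} with p = 0.831
C(5,2)·0.831^2·0.169^3 = 0.03333
C(5,3)·0.831^3·0.169^2 = 0.16390
C(5,4)·0.831^4·0.169^1 = 0.40296
C(5,5)·0.831^5·0.169^0 = 0.39628
Sum = 0.996

0.996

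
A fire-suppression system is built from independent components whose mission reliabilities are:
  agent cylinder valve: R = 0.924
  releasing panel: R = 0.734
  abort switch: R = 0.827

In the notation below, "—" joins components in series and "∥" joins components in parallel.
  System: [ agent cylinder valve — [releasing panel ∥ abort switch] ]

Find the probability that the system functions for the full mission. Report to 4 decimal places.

Parallel (releasing panel and abort switch): 1 − (1 − 0.734000)(1 − 0.827000) = 0.953982
Series (agent cylinder valve and [0.953982]): 0.924000 × 0.953982 = 0.8815

0.8815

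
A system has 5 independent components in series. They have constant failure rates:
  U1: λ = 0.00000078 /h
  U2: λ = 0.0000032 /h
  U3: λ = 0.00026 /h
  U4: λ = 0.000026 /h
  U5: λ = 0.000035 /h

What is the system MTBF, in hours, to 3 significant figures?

Series of exponential components: λ_sys = Σ λ_i
λ_sys = 0.00000078 + 0.0000032 + 0.00026 + 0.000026 + 0.000035 = 3.2498e-04 /h
MTBF = 1 / λ_sys = 3080 h

3080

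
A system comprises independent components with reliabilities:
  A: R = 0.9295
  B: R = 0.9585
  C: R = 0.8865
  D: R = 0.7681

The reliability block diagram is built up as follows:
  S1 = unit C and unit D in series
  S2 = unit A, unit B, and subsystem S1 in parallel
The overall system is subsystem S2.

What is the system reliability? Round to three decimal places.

Series (C and D): 0.88650 × 0.76810 = 0.68092
Parallel (A, B, and [0.68092]): 1 − (1 − 0.92950)(1 − 0.95850)(1 − 0.68092) = 0.999

0.999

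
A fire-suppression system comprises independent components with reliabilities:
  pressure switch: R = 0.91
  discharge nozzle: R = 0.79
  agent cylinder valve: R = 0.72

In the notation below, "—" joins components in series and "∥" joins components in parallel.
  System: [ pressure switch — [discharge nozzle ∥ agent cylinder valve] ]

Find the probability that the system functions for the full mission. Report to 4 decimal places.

Parallel (discharge nozzle and agent cylinder valve): 1 − (1 − 0.790000)(1 − 0.720000) = 0.941200
Series (pressure switch and [0.941200]): 0.910000 × 0.941200 = 0.8565

0.8565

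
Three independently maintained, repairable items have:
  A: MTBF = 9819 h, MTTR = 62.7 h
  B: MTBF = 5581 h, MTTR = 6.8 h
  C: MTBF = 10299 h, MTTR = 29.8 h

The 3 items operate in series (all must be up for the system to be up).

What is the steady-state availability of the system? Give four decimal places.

A(A) = MTBF/(MTBF+MTTR) = 9819/(9819+62.7) = 0.993655
A(B) = MTBF/(MTBF+MTTR) = 5581/(5581+6.8) = 0.998783
A(C) = MTBF/(MTBF+MTTR) = 10299/(10299+29.8) = 0.997115
Series availability: 0.993655 × 0.998783 × 0.997115 = 0.9896

0.9896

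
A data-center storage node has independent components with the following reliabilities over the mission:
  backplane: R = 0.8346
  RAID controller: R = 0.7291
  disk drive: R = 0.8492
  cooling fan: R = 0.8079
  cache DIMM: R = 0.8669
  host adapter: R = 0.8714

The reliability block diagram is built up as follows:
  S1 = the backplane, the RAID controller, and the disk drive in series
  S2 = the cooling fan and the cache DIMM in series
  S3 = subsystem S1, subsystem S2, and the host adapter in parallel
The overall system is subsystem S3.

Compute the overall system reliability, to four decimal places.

0.9814

Series (backplane, RAID controller, and disk drive): 0.834600 × 0.729100 × 0.849200 = 0.516744
Series (cooling fan and cache DIMM): 0.807900 × 0.866900 = 0.700369
Parallel ([0.516744], [0.700369], and host adapter): 1 − (1 − 0.516744)(1 − 0.700369)(1 − 0.871400) = 0.9814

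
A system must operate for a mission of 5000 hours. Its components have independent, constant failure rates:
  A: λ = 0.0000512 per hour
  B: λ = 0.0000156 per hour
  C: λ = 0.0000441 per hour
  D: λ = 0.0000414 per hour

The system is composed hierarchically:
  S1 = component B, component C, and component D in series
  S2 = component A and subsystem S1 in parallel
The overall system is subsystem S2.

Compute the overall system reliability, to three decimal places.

R(A) = exp(−0.0000512 × 5000) = 0.77414
R(B) = exp(−0.0000156 × 5000) = 0.92496
R(C) = exp(−0.0000441 × 5000) = 0.80212
R(D) = exp(−0.0000414 × 5000) = 0.81302
Series (B, C, and D): 0.92496 × 0.80212 × 0.81302 = 0.60320
Parallel (A and [0.60320]): 1 − (1 − 0.77414)(1 − 0.60320) = 0.910

0.910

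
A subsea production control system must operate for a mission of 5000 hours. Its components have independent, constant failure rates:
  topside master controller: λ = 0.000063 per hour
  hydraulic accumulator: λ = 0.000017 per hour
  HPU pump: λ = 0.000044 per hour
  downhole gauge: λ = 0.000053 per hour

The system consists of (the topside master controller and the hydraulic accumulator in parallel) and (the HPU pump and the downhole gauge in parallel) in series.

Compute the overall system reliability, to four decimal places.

R(topside master controller) = exp(−0.000063 × 5000) = 0.729789
R(hydraulic accumulator) = exp(−0.000017 × 5000) = 0.918512
R(HPU pump) = exp(−0.000044 × 5000) = 0.802519
R(downhole gauge) = exp(−0.000053 × 5000) = 0.767206
Parallel (topside master controller and hydraulic accumulator): 1 − (1 − 0.729789)(1 − 0.918512) = 0.977981
Parallel (HPU pump and downhole gauge): 1 − (1 − 0.802519)(1 − 0.767206) = 0.954028
Series ([0.977981] and [0.954028]): 0.977981 × 0.954028 = 0.9330

0.9330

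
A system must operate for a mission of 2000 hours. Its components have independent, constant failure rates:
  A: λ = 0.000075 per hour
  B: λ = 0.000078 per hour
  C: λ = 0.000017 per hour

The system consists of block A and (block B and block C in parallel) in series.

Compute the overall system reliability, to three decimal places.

0.857

R(A) = exp(−0.000075 × 2000) = 0.86071
R(B) = exp(−0.000078 × 2000) = 0.85556
R(C) = exp(−0.000017 × 2000) = 0.96657
Parallel (B and C): 1 − (1 − 0.85556)(1 − 0.96657) = 0.99517
Series (A and [0.99517]): 0.86071 × 0.99517 = 0.857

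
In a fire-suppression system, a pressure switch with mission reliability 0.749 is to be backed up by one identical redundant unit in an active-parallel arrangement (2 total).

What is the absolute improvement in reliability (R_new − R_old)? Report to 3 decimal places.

0.188

R_before = 0.749
R_after = 1 − (1 − 0.749)^2 = 0.937
ΔR = 0.937 − 0.749 = 0.188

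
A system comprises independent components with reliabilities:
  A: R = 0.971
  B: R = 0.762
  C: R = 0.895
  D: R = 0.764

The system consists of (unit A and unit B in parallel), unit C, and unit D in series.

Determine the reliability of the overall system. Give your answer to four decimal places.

Parallel (A and B): 1 − (1 − 0.971000)(1 − 0.762000) = 0.993098
Series ([0.993098], C, and D): 0.993098 × 0.895000 × 0.764000 = 0.6791

0.6791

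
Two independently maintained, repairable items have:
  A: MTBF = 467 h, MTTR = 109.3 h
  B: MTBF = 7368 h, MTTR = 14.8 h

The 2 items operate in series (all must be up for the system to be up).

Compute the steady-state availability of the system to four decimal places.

0.8087

A(A) = MTBF/(MTBF+MTTR) = 467/(467+109.3) = 0.810342
A(B) = MTBF/(MTBF+MTTR) = 7368/(7368+14.8) = 0.997995
Series availability: 0.810342 × 0.997995 = 0.8087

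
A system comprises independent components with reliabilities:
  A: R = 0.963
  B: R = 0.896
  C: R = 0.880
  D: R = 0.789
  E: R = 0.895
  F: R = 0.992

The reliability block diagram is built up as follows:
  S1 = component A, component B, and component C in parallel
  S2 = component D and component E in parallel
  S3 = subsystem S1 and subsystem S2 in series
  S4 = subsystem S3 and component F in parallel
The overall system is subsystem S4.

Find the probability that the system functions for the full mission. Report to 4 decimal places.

0.9998

Parallel (A, B, and C): 1 − (1 − 0.963000)(1 − 0.896000)(1 − 0.880000) = 0.999538
Parallel (D and E): 1 − (1 − 0.789000)(1 − 0.895000) = 0.977845
Series ([0.999538] and [0.977845]): 0.999538 × 0.977845 = 0.977393
Parallel ([0.977393] and F): 1 − (1 − 0.977393)(1 − 0.992000) = 0.9998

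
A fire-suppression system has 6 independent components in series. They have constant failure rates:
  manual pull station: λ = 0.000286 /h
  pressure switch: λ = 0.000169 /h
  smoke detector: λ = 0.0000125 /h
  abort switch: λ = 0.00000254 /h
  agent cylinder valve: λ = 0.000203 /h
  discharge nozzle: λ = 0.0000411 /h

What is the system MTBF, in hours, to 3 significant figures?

1400

Series of exponential components: λ_sys = Σ λ_i
λ_sys = 0.000286 + 0.000169 + 0.0000125 + 0.00000254 + 0.000203 + 0.0000411 = 7.1414e-04 /h
MTBF = 1 / λ_sys = 1400 h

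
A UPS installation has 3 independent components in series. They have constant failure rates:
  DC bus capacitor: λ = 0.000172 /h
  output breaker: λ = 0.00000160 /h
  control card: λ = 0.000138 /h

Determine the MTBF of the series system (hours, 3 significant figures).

3210

Series of exponential components: λ_sys = Σ λ_i
λ_sys = 0.000172 + 0.00000160 + 0.000138 = 3.1160e-04 /h
MTBF = 1 / λ_sys = 3210 h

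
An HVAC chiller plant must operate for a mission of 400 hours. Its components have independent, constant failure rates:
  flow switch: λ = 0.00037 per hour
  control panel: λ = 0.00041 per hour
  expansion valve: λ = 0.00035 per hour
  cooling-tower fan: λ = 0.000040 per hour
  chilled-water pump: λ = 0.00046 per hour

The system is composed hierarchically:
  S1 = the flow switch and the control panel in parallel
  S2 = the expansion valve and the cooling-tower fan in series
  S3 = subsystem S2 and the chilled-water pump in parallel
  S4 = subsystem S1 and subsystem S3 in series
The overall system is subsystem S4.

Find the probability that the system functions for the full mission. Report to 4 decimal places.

R(flow switch) = exp(−0.00037 × 400) = 0.862431
R(control panel) = exp(−0.00041 × 400) = 0.848742
R(expansion valve) = exp(−0.00035 × 400) = 0.869358
R(cooling-tower fan) = exp(−0.000040 × 400) = 0.984127
R(chilled-water pump) = exp(−0.00046 × 400) = 0.831936
Parallel (flow switch and control panel): 1 − (1 − 0.862431)(1 − 0.848742) = 0.979192
Series (expansion valve and cooling-tower fan): 0.869358 × 0.984127 = 0.855559
Parallel ([0.855559] and chilled-water pump): 1 − (1 − 0.855559)(1 − 0.831936) = 0.975725
Series ([0.979192] and [0.975725]): 0.979192 × 0.975725 = 0.9554

0.9554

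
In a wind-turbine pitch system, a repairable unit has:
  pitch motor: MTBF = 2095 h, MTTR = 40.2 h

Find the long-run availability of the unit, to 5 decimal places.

A(pitch motor) = MTBF/(MTBF+MTTR) = 2095/(2095+40.2) = 0.98117

0.98117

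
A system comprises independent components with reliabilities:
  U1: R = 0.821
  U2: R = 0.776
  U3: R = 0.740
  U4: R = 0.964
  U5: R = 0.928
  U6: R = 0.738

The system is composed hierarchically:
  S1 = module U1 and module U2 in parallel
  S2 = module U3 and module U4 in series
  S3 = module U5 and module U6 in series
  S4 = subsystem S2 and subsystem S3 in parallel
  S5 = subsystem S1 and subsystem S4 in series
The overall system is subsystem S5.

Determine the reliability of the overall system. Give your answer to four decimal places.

0.8732

Parallel (U1 and U2): 1 − (1 − 0.821000)(1 − 0.776000) = 0.959904
Series (U3 and U4): 0.740000 × 0.964000 = 0.713360
Series (U5 and U6): 0.928000 × 0.738000 = 0.684864
Parallel ([0.713360] and [0.684864]): 1 − (1 − 0.713360)(1 − 0.684864) = 0.909669
Series ([0.959904] and [0.909669]): 0.959904 × 0.909669 = 0.8732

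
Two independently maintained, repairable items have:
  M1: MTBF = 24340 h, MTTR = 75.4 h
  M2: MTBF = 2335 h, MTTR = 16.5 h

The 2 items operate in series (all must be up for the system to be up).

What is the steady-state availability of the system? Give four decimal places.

0.9899

A(M1) = MTBF/(MTBF+MTTR) = 24340/(24340+75.4) = 0.996912
A(M2) = MTBF/(MTBF+MTTR) = 2335/(2335+16.5) = 0.992983
Series availability: 0.996912 × 0.992983 = 0.9899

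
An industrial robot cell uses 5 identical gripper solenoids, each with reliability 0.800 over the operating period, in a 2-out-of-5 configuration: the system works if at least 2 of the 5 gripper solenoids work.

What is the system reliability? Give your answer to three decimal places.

R = Σ_{i=2}^{5} C(5,i) p^i (1−p)^{5−i} with p = 0.800
C(5,2)·0.800^2·0.200^3 = 0.05120
C(5,3)·0.800^3·0.200^2 = 0.20480
C(5,4)·0.800^4·0.200^1 = 0.40960
C(5,5)·0.800^5·0.200^0 = 0.32768
Sum = 0.993

0.993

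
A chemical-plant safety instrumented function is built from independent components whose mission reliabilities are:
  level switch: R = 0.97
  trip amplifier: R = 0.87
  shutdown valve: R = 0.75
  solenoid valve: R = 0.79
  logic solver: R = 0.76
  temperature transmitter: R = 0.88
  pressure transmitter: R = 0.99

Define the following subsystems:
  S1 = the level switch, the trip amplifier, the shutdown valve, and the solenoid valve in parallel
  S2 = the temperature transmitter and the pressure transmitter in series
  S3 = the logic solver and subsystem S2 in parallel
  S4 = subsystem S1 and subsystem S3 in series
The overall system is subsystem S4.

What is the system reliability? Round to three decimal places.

0.969

Parallel (level switch, trip amplifier, shutdown valve, and solenoid valve): 1 − (1 − 0.97000)(1 − 0.87000)(1 − 0.75000)(1 − 0.79000) = 0.99980
Series (temperature transmitter and pressure transmitter): 0.88000 × 0.99000 = 0.87120
Parallel (logic solver and [0.87120]): 1 − (1 − 0.76000)(1 − 0.87120) = 0.96909
Series ([0.99980] and [0.96909]): 0.99980 × 0.96909 = 0.969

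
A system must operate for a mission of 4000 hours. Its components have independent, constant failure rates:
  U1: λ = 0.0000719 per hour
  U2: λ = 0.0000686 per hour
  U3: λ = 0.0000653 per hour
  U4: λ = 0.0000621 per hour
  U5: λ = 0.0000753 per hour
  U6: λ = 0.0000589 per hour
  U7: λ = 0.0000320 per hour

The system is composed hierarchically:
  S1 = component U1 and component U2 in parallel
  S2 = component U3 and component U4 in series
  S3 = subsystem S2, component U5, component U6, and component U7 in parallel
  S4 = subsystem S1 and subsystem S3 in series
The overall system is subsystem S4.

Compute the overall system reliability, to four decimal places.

R(U1) = exp(−0.0000719 × 4000) = 0.750062
R(U2) = exp(−0.0000686 × 4000) = 0.760028
R(U3) = exp(−0.0000653 × 4000) = 0.770127
R(U4) = exp(−0.0000621 × 4000) = 0.780048
R(U5) = exp(−0.0000753 × 4000) = 0.739930
R(U6) = exp(−0.0000589 × 4000) = 0.790097
R(U7) = exp(−0.0000320 × 4000) = 0.879853
Parallel (U1 and U2): 1 − (1 − 0.750062)(1 − 0.760028) = 0.940022
Series (U3 and U4): 0.770127 × 0.780048 = 0.600736
Parallel ([0.600736], U5, U6, and U7): 1 − (1 − 0.600736)(1 − 0.739930)(1 − 0.790097)(1 − 0.879853) = 0.997381
Series ([0.940022] and [0.997381]): 0.940022 × 0.997381 = 0.9376

0.9376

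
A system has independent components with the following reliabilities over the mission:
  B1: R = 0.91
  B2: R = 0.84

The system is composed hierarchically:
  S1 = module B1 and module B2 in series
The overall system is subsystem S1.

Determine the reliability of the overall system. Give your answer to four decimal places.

Series (B1 and B2): 0.910000 × 0.840000 = 0.7644

0.7644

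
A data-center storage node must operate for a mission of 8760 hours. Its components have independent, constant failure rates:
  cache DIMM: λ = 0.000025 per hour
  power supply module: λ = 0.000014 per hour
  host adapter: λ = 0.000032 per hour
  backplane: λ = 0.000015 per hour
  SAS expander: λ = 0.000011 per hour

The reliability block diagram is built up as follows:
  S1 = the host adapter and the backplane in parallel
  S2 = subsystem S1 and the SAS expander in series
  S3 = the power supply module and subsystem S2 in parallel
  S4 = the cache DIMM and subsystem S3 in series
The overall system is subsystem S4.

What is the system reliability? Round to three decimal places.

R(cache DIMM) = exp(−0.000025 × 8760) = 0.80332
R(power supply module) = exp(−0.000014 × 8760) = 0.88458
R(host adapter) = exp(−0.000032 × 8760) = 0.75554
R(backplane) = exp(−0.000015 × 8760) = 0.87687
R(SAS expander) = exp(−0.000011 × 8760) = 0.90814
Parallel (host adapter and backplane): 1 − (1 − 0.75554)(1 − 0.87687) = 0.96990
Series ([0.96990] and SAS expander): 0.96990 × 0.90814 = 0.88080
Parallel (power supply module and [0.88080]): 1 − (1 − 0.88458)(1 − 0.88080) = 0.98624
Series (cache DIMM and [0.98624]): 0.80332 × 0.98624 = 0.792

0.792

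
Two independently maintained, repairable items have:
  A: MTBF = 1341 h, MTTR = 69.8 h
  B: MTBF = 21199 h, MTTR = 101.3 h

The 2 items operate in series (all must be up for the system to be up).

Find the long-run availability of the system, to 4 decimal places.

0.9460

A(A) = MTBF/(MTBF+MTTR) = 1341/(1341+69.8) = 0.950525
A(B) = MTBF/(MTBF+MTTR) = 21199/(21199+101.3) = 0.995244
Series availability: 0.950525 × 0.995244 = 0.9460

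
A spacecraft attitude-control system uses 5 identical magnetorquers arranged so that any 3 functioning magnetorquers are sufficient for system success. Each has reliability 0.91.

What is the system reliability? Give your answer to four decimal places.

R = Σ_{i=3}^{5} C(5,i) p^i (1−p)^{5−i} with p = 0.91
C(5,3)·0.91^3·0.09^2 = 0.061039
C(5,4)·0.91^4·0.09^1 = 0.308587
C(5,5)·0.91^5·0.09^0 = 0.624032
Sum = 0.9937

0.9937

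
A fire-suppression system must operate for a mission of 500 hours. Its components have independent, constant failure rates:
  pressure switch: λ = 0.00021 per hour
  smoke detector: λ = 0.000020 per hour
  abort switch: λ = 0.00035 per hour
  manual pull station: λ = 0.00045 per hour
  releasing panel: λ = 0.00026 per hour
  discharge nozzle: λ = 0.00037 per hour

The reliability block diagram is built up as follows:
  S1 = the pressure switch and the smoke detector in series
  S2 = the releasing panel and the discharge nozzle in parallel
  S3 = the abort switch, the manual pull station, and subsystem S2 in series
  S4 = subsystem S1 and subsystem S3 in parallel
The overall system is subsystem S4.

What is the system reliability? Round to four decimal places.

R(pressure switch) = exp(−0.00021 × 500) = 0.900325
R(smoke detector) = exp(−0.000020 × 500) = 0.990050
R(abort switch) = exp(−0.00035 × 500) = 0.839457
R(manual pull station) = exp(−0.00045 × 500) = 0.798516
R(releasing panel) = exp(−0.00026 × 500) = 0.878095
R(discharge nozzle) = exp(−0.00037 × 500) = 0.831104
Series (pressure switch and smoke detector): 0.900325 × 0.990050 = 0.891367
Parallel (releasing panel and discharge nozzle): 1 − (1 − 0.878095)(1 − 0.831104) = 0.979411
Series (abort switch, manual pull station, and [0.979411]): 0.839457 × 0.798516 × 0.979411 = 0.656519
Parallel ([0.891367] and [0.656519]): 1 − (1 − 0.891367)(1 − 0.656519) = 0.9627

0.9627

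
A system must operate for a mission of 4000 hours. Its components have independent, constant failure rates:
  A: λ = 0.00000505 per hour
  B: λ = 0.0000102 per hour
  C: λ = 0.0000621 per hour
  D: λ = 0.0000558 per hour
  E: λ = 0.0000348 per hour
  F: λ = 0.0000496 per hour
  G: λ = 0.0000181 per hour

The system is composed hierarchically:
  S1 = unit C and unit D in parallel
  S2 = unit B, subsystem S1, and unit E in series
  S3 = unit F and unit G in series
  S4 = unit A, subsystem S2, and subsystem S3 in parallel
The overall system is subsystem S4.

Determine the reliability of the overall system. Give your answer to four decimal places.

R(A) = exp(−0.00000505 × 4000) = 0.980003
R(B) = exp(−0.0000102 × 4000) = 0.960021
R(C) = exp(−0.0000621 × 4000) = 0.780048
R(D) = exp(−0.0000558 × 4000) = 0.799955
R(E) = exp(−0.0000348 × 4000) = 0.870054
R(F) = exp(−0.0000496 × 4000) = 0.820042
R(G) = exp(−0.0000181 × 4000) = 0.930159
Parallel (C and D): 1 − (1 − 0.780048)(1 − 0.799955) = 0.956000
Series (B, [0.956000], and E): 0.960021 × 0.956000 × 0.870054 = 0.798518
Series (F and G): 0.820042 × 0.930159 = 0.762769
Parallel (A, [0.798518], and [0.762769]): 1 − (1 − 0.980003)(1 − 0.798518)(1 − 0.762769) = 0.9990

0.9990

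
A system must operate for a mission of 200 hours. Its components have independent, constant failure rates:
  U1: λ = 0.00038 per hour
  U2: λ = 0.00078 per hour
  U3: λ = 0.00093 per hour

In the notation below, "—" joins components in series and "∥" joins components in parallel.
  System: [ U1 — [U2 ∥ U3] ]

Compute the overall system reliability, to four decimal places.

R(U1) = exp(−0.00038 × 200) = 0.926816
R(U2) = exp(−0.00078 × 200) = 0.855559
R(U3) = exp(−0.00093 × 200) = 0.830274
Parallel (U2 and U3): 1 − (1 − 0.855559)(1 − 0.830274) = 0.975485
Series (U1 and [0.975485]): 0.926816 × 0.975485 = 0.9041

0.9041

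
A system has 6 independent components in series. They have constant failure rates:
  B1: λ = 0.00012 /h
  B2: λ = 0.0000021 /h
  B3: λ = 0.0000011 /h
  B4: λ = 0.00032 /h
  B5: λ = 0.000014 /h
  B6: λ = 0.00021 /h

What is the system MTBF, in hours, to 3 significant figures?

1500

Series of exponential components: λ_sys = Σ λ_i
λ_sys = 0.00012 + 0.0000021 + 0.0000011 + 0.00032 + 0.000014 + 0.00021 = 6.6720e-04 /h
MTBF = 1 / λ_sys = 1500 h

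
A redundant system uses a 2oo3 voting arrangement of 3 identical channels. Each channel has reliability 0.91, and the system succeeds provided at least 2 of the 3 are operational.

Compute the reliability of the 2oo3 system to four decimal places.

R = Σ_{i=2}^{3} C(3,i) p^i (1−p)^{3−i} with p = 0.91
C(3,2)·0.91^2·0.09^1 = 0.223587
C(3,3)·0.91^3·0.09^0 = 0.753571
Sum = 0.9772

0.9772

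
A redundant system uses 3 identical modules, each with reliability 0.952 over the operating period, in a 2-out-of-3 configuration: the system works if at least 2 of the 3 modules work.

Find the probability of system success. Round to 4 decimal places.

0.9933

R = Σ_{i=2}^{3} C(3,i) p^i (1−p)^{3−i} with p = 0.952
C(3,2)·0.952^2·0.048^1 = 0.130508
C(3,3)·0.952^3·0.048^0 = 0.862801
Sum = 0.9933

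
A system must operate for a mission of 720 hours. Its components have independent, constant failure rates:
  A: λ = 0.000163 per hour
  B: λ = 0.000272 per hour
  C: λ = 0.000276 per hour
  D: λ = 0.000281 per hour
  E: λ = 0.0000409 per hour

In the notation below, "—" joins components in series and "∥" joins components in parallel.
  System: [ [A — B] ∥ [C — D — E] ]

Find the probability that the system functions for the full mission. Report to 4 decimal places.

0.9059

R(A) = exp(−0.000163 × 720) = 0.889265
R(B) = exp(−0.000272 × 720) = 0.822144
R(C) = exp(−0.000276 × 720) = 0.819779
R(D) = exp(−0.000281 × 720) = 0.816833
R(E) = exp(−0.0000409 × 720) = 0.970981
Series (A and B): 0.889265 × 0.822144 = 0.731104
Series (C, D, and E): 0.819779 × 0.816833 × 0.970981 = 0.650191
Parallel ([0.731104] and [0.650191]): 1 − (1 − 0.731104)(1 − 0.650191) = 0.9059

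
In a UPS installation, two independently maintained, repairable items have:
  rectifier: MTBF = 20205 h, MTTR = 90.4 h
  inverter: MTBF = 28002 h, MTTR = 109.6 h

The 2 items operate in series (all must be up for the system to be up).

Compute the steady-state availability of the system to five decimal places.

0.99166

A(rectifier) = MTBF/(MTBF+MTTR) = 20205/(20205+90.4) = 0.995546
A(inverter) = MTBF/(MTBF+MTTR) = 28002/(28002+109.6) = 0.996101
Series availability: 0.995546 × 0.996101 = 0.99166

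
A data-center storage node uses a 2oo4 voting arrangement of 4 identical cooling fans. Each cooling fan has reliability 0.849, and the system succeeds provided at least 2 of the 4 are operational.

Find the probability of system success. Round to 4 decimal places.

0.9878

R = Σ_{i=2}^{4} C(4,i) p^i (1−p)^{4−i} with p = 0.849
C(4,2)·0.849^2·0.151^2 = 0.098610
C(4,3)·0.849^3·0.151^1 = 0.369624
C(4,4)·0.849^4·0.151^0 = 0.519554
Sum = 0.9878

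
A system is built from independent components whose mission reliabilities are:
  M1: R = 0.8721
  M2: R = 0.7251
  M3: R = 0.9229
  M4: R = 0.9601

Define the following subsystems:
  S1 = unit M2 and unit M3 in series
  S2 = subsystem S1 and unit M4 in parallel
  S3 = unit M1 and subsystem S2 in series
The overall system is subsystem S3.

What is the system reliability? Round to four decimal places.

0.8606

Series (M2 and M3): 0.725100 × 0.922900 = 0.669195
Parallel ([0.669195] and M4): 1 − (1 − 0.669195)(1 − 0.960100) = 0.986801
Series (M1 and [0.986801]): 0.872100 × 0.986801 = 0.8606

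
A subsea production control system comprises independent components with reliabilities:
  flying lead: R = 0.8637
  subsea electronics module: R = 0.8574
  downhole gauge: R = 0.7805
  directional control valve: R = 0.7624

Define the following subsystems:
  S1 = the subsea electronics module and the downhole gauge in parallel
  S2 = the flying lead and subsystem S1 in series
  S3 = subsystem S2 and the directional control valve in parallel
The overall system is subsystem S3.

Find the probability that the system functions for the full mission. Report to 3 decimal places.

0.961

Parallel (subsea electronics module and downhole gauge): 1 − (1 − 0.85740)(1 − 0.78050) = 0.96870
Series (flying lead and [0.96870]): 0.86370 × 0.96870 = 0.83667
Parallel ([0.83667] and directional control valve): 1 − (1 − 0.83667)(1 − 0.76240) = 0.961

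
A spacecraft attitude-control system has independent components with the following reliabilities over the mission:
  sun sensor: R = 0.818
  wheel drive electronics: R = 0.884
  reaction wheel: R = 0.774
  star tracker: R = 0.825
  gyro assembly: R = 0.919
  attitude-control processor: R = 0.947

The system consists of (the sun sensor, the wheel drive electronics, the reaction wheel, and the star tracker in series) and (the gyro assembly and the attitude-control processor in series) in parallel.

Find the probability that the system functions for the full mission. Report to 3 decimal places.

0.930

Series (sun sensor, wheel drive electronics, reaction wheel, and star tracker): 0.81800 × 0.88400 × 0.77400 × 0.82500 = 0.46174
Series (gyro assembly and attitude-control processor): 0.91900 × 0.94700 = 0.87029
Parallel ([0.46174] and [0.87029]): 1 − (1 − 0.46174)(1 − 0.87029) = 0.930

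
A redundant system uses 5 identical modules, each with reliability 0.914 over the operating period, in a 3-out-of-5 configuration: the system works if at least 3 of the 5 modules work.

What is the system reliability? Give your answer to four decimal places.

R = Σ_{i=3}^{5} C(5,i) p^i (1−p)^{5−i} with p = 0.914
C(5,3)·0.914^3·0.086^2 = 0.056472
C(5,4)·0.914^4·0.086^1 = 0.300091
C(5,5)·0.914^5·0.086^0 = 0.637868
Sum = 0.9944

0.9944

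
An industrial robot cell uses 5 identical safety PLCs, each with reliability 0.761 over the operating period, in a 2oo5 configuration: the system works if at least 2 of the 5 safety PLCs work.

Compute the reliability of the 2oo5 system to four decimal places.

R = Σ_{i=2}^{5} C(5,i) p^i (1−p)^{5−i} with p = 0.761
C(5,2)·0.761^2·0.239^3 = 0.079061
C(5,3)·0.761^3·0.239^2 = 0.251739
C(5,4)·0.761^4·0.239^1 = 0.400780
C(5,5)·0.761^5·0.239^0 = 0.255225
Sum = 0.9868

0.9868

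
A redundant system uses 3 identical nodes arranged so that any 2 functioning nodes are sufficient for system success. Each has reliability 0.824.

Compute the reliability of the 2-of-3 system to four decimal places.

R = Σ_{i=2}^{3} C(3,i) p^i (1−p)^{3−i} with p = 0.824
C(3,2)·0.824^2·0.176^1 = 0.358499
C(3,3)·0.824^3·0.176^0 = 0.559476
Sum = 0.9180

0.9180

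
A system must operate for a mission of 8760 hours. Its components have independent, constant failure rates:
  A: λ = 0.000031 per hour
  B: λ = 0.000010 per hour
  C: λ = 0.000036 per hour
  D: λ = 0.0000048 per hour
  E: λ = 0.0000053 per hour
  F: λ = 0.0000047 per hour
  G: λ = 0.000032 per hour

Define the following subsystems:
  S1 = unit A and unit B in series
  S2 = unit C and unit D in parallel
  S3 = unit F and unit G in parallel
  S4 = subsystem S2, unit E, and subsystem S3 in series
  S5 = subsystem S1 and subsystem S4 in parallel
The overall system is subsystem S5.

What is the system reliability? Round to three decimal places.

0.980

R(A) = exp(−0.000031 × 8760) = 0.76219
R(B) = exp(−0.000010 × 8760) = 0.91613
R(C) = exp(−0.000036 × 8760) = 0.72953
R(D) = exp(−0.0000048 × 8760) = 0.95882
R(E) = exp(−0.0000053 × 8760) = 0.95463
R(F) = exp(−0.0000047 × 8760) = 0.95966
R(G) = exp(−0.000032 × 8760) = 0.75554
Series (A and B): 0.76219 × 0.91613 = 0.69827
Parallel (C and D): 1 − (1 − 0.72953)(1 − 0.95882) = 0.98886
Parallel (F and G): 1 − (1 − 0.95966)(1 − 0.75554) = 0.99014
Series ([0.98886], E, and [0.99014]): 0.98886 × 0.95463 × 0.99014 = 0.93469
Parallel ([0.69827] and [0.93469]): 1 − (1 − 0.69827)(1 − 0.93469) = 0.980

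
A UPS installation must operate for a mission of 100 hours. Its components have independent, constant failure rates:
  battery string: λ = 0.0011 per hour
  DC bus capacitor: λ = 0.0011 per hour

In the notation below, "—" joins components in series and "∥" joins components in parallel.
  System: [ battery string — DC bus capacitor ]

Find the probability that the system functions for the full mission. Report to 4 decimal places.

0.8025

R(battery string) = exp(−0.0011 × 100) = 0.895834
R(DC bus capacitor) = exp(−0.0011 × 100) = 0.895834
Series (battery string and DC bus capacitor): 0.895834 × 0.895834 = 0.8025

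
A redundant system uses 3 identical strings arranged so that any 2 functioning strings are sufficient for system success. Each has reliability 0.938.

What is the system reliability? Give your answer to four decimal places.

0.9889

R = Σ_{i=2}^{3} C(3,i) p^i (1−p)^{3−i} with p = 0.938
C(3,2)·0.938^2·0.062^1 = 0.163651
C(3,3)·0.938^3·0.062^0 = 0.825294
Sum = 0.9889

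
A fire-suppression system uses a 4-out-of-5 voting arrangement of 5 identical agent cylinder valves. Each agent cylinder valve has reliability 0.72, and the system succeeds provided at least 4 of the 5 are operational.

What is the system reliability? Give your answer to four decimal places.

0.5697

R = Σ_{i=4}^{5} C(5,i) p^i (1−p)^{5−i} with p = 0.72
C(5,4)·0.72^4·0.28^1 = 0.376234
C(5,5)·0.72^5·0.28^0 = 0.193492
Sum = 0.5697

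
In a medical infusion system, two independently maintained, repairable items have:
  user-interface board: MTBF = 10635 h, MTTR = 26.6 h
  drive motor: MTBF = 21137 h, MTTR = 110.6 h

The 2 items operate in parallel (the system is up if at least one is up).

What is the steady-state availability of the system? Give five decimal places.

0.99999

A(user-interface board) = MTBF/(MTBF+MTTR) = 10635/(10635+26.6) = 0.997505
A(drive motor) = MTBF/(MTBF+MTTR) = 21137/(21137+110.6) = 0.994795
Parallel availability: 1 − (1 − 0.997505)(1 − 0.994795) = 0.99999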